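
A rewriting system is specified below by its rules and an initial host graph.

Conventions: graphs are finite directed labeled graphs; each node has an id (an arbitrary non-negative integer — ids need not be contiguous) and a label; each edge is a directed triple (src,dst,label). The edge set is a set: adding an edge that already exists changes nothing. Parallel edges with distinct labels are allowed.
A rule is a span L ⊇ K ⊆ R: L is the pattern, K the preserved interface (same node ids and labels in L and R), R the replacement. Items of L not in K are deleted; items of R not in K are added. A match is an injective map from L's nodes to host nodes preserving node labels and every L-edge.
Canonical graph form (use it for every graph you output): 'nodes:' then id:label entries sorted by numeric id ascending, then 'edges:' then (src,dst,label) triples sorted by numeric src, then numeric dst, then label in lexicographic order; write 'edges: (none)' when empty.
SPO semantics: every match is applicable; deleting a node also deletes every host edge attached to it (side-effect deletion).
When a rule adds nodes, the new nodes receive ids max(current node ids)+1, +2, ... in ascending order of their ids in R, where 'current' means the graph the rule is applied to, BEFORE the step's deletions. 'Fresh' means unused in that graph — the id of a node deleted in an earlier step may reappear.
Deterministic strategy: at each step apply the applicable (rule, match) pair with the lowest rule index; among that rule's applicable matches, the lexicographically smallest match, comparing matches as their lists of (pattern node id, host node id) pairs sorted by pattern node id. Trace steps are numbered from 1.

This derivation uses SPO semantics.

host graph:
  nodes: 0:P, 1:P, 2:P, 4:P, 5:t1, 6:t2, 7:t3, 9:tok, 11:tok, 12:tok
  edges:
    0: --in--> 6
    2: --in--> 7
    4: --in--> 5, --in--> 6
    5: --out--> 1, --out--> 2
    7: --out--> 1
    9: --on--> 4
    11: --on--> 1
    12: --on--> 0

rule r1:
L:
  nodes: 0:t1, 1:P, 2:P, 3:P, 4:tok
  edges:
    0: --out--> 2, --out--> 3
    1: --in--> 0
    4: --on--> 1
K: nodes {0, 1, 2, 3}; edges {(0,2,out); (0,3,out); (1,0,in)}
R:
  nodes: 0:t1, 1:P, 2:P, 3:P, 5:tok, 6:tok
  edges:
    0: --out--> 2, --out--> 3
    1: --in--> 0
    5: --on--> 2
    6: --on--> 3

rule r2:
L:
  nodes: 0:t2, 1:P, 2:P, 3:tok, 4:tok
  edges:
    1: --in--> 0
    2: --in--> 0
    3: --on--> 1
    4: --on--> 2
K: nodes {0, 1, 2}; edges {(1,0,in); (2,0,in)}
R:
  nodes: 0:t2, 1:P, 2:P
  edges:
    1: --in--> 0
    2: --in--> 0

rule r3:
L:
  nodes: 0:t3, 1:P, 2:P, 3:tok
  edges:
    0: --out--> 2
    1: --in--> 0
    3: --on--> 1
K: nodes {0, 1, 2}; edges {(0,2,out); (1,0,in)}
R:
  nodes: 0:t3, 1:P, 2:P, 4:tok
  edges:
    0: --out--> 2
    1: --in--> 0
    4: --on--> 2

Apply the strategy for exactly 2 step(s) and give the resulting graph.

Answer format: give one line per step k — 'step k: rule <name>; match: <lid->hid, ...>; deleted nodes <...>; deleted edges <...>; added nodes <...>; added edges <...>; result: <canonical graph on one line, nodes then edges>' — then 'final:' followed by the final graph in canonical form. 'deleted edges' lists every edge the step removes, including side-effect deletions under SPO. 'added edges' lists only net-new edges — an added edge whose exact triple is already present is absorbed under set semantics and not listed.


step 1: rule r1; match: 0->5, 1->4, 2->1, 3->2, 4->9; deleted nodes 9; deleted edges (9,4,on); added nodes 13, 14; added edges (13,1,on); (14,2,on); result: nodes: 0:P, 1:P, 2:P, 4:P, 5:t1, 6:t2, 7:t3, 11:tok, 12:tok, 13:tok, 14:tok edges: (0,6,in); (2,7,in); (4,5,in); (4,6,in); (5,1,out); (5,2,out); (7,1,out); (11,1,on); (12,0,on); (13,1,on); (14,2,on)
step 2: rule r3; match: 0->7, 1->2, 2->1, 3->14; deleted nodes 14; deleted edges (14,2,on); added nodes 15; added edges (15,1,on); result: nodes: 0:P, 1:P, 2:P, 4:P, 5:t1, 6:t2, 7:t3, 11:tok, 12:tok, 13:tok, 15:tok edges: (0,6,in); (2,7,in); (4,5,in); (4,6,in); (5,1,out); (5,2,out); (7,1,out); (11,1,on); (12,0,on); (13,1,on); (15,1,on)
final:
nodes: 0:P, 1:P, 2:P, 4:P, 5:t1, 6:t2, 7:t3, 11:tok, 12:tok, 13:tok, 15:tok
edges: (0,6,in); (2,7,in); (4,5,in); (4,6,in); (5,1,out); (5,2,out); (7,1,out); (11,1,on); (12,0,on); (13,1,on); (15,1,on)


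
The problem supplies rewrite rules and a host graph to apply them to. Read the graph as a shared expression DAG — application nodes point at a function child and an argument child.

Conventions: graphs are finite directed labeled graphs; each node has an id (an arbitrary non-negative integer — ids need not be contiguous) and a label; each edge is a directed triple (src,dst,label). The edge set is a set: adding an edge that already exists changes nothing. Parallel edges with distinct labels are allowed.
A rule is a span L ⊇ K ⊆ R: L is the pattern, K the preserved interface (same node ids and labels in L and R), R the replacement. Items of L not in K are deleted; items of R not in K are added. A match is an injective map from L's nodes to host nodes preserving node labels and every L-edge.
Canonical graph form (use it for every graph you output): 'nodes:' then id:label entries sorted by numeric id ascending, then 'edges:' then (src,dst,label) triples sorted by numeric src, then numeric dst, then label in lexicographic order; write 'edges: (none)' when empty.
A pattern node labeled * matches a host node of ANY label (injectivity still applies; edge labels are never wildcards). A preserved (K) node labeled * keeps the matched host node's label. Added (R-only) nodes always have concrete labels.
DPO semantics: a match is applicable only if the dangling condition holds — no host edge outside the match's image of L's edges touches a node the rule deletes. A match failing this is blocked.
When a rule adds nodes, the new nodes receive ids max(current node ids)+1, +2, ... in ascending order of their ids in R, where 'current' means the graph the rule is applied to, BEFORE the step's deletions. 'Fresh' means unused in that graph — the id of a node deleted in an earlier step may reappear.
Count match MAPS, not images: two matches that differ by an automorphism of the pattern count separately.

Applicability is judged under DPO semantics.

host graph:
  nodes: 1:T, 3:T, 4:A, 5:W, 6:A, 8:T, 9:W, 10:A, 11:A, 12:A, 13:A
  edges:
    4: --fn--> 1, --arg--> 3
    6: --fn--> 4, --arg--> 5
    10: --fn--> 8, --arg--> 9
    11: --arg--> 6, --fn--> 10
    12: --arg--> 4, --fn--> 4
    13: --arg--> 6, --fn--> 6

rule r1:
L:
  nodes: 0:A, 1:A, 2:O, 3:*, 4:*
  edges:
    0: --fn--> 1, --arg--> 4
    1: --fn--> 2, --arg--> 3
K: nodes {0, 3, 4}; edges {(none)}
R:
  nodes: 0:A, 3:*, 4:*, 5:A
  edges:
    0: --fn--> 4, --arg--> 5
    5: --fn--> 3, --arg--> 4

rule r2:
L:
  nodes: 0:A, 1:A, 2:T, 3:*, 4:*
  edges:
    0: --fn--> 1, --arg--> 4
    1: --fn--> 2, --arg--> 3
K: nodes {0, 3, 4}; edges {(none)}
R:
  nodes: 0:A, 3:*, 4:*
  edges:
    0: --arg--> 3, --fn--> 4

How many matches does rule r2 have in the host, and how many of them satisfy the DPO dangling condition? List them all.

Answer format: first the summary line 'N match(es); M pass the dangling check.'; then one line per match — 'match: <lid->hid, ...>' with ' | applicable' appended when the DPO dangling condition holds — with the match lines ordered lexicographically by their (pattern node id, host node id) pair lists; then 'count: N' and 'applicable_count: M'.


2 match(es); 1 pass the dangling check.
match: 0->6, 1->4, 2->1, 3->3, 4->5
match: 0->11, 1->10, 2->8, 3->9, 4->6 | applicable
count: 2
applicable_count: 1


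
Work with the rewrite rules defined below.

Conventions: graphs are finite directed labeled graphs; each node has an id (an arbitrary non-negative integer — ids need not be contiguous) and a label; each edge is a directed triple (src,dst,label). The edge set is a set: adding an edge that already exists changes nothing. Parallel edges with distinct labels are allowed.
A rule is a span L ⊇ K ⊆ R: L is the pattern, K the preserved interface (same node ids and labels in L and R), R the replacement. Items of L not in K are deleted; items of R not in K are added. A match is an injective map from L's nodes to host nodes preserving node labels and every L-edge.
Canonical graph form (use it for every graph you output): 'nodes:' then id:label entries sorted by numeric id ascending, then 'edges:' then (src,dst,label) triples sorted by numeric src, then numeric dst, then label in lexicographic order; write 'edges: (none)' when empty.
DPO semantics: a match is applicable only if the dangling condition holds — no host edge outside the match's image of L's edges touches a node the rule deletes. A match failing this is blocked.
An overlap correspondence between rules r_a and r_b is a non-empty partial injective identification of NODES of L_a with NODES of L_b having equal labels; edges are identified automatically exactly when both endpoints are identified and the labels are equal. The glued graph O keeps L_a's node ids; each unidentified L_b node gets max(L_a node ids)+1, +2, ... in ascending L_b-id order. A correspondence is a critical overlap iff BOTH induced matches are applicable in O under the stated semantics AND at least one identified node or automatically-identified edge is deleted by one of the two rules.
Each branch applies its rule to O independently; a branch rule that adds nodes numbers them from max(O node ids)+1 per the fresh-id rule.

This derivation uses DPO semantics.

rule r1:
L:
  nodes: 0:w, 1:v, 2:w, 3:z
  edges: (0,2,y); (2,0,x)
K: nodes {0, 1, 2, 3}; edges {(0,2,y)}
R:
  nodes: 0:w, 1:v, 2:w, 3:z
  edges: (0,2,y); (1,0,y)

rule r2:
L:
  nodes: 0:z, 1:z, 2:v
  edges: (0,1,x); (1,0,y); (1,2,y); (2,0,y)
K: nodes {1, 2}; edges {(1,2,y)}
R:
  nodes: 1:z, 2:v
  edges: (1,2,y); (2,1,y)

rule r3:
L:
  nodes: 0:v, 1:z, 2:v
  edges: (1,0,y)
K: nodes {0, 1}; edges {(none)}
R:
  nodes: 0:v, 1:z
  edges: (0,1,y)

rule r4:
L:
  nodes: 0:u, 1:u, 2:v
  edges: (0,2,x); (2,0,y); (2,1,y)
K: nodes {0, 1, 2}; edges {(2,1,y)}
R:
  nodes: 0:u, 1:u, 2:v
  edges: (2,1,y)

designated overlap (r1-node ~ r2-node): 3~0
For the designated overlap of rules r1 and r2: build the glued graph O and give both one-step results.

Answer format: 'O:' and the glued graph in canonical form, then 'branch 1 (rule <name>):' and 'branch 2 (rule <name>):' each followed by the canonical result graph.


O:
nodes: 0:w, 1:v, 2:w, 3:z, 4:z, 5:v
edges: (0,2,y); (2,0,x); (3,4,x); (4,3,y); (4,5,y); (5,3,y)
branch 1 (rule r1):
nodes: 0:w, 1:v, 2:w, 3:z, 4:z, 5:v
edges: (0,2,y); (1,0,y); (3,4,x); (4,3,y); (4,5,y); (5,3,y)
branch 2 (rule r2):
nodes: 0:w, 1:v, 2:w, 4:z, 5:v
edges: (0,2,y); (2,0,x); (4,5,y); (5,4,y)


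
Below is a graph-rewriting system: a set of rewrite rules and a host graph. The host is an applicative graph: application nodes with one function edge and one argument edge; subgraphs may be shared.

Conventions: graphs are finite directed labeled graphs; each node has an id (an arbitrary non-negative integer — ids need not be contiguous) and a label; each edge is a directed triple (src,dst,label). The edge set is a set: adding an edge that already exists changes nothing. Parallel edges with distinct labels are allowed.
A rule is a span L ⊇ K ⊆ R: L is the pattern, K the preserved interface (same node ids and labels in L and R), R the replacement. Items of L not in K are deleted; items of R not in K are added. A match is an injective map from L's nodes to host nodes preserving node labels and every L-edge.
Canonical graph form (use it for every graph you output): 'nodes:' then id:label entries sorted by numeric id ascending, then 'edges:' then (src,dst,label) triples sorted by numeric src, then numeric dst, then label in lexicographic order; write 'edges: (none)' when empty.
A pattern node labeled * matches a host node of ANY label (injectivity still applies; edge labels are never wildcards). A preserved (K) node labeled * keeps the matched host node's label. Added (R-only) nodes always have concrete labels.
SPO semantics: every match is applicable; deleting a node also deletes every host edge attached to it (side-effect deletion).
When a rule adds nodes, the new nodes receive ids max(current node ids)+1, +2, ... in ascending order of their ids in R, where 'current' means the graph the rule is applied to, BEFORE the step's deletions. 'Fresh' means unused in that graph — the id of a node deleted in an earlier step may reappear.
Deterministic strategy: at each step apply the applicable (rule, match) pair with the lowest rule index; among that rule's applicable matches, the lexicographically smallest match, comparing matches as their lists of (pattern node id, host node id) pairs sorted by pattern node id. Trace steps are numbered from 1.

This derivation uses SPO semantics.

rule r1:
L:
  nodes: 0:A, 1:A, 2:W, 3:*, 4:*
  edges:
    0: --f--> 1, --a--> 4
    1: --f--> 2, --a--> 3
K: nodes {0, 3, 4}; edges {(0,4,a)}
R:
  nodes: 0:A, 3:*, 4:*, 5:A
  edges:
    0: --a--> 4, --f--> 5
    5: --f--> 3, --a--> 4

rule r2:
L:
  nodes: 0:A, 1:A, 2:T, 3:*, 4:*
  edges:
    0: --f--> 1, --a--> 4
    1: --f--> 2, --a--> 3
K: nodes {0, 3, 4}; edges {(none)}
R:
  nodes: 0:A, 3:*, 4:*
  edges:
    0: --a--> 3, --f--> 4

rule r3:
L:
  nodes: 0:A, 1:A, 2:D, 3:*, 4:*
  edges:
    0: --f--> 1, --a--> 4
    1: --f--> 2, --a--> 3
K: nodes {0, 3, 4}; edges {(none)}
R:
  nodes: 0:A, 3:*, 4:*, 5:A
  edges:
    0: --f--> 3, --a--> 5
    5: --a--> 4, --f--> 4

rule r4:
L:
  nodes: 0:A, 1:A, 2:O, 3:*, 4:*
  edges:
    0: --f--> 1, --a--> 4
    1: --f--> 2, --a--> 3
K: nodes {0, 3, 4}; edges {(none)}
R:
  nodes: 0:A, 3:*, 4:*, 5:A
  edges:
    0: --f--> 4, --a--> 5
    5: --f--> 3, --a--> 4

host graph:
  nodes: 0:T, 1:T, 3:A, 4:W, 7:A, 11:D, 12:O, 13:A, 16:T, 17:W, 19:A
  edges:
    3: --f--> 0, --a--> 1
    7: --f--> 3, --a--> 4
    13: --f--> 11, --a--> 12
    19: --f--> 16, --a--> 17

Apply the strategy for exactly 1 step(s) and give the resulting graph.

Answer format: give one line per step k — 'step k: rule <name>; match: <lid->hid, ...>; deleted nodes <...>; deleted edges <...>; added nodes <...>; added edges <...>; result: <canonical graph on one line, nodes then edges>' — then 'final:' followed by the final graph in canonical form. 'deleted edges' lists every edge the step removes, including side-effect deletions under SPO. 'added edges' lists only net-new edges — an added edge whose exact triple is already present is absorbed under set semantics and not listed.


step 1: rule r2; match: 0->7, 1->3, 2->0, 3->1, 4->4; deleted nodes 0, 3; deleted edges (3,0,f); (3,1,a); (7,3,f); (7,4,a); added nodes (none); added edges (7,1,a); (7,4,f); result: nodes: 1:T, 4:W, 7:A, 11:D, 12:O, 13:A, 16:T, 17:W, 19:A edges: (7,1,a); (7,4,f); (13,11,f); (13,12,a); (19,16,f); (19,17,a)
final:
nodes: 1:T, 4:W, 7:A, 11:D, 12:O, 13:A, 16:T, 17:W, 19:A
edges: (7,1,a); (7,4,f); (13,11,f); (13,12,a); (19,16,f); (19,17,a)


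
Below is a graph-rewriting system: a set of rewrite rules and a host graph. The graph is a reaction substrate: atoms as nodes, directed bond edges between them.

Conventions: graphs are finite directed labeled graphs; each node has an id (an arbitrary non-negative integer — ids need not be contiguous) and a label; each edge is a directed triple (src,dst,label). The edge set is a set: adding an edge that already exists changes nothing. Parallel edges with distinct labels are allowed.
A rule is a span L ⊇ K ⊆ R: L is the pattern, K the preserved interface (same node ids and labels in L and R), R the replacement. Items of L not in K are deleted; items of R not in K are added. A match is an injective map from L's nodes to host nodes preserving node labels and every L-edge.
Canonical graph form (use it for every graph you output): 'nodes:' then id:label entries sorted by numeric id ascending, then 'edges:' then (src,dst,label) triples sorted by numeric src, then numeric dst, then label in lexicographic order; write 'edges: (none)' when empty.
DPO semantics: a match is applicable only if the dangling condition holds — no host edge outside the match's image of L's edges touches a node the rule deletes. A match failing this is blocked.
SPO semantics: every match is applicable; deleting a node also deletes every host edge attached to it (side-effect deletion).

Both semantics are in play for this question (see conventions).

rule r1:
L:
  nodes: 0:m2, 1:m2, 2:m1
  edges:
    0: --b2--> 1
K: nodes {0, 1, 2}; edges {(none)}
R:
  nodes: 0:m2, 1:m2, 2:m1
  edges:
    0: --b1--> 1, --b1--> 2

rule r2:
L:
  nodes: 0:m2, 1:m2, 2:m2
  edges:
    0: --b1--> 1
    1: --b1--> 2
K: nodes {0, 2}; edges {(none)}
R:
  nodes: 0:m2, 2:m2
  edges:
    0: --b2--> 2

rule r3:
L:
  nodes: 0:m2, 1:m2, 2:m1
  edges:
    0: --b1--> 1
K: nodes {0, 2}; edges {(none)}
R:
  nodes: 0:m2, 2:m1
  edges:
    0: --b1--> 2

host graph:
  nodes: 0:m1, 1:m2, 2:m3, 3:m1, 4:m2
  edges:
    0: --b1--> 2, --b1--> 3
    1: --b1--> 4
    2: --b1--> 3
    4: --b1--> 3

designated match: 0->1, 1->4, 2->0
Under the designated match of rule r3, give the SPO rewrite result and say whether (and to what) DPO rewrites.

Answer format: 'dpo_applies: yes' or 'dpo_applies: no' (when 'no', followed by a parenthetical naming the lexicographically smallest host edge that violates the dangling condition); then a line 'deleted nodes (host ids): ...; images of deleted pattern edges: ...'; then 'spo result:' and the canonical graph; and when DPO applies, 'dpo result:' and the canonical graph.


dpo_applies: no
(the rule deletes node 4, which keeps host edge (4,3,b1) outside the match image — the dangling condition fails, DPO blocks; SPO proceeds and side-deletes such edges)
deleted nodes (host ids): 4; images of deleted pattern edges: (1,4,b1)
spo result:
nodes: 0:m1, 1:m2, 2:m3, 3:m1
edges: (0,2,b1); (0,3,b1); (1,0,b1); (2,3,b1)


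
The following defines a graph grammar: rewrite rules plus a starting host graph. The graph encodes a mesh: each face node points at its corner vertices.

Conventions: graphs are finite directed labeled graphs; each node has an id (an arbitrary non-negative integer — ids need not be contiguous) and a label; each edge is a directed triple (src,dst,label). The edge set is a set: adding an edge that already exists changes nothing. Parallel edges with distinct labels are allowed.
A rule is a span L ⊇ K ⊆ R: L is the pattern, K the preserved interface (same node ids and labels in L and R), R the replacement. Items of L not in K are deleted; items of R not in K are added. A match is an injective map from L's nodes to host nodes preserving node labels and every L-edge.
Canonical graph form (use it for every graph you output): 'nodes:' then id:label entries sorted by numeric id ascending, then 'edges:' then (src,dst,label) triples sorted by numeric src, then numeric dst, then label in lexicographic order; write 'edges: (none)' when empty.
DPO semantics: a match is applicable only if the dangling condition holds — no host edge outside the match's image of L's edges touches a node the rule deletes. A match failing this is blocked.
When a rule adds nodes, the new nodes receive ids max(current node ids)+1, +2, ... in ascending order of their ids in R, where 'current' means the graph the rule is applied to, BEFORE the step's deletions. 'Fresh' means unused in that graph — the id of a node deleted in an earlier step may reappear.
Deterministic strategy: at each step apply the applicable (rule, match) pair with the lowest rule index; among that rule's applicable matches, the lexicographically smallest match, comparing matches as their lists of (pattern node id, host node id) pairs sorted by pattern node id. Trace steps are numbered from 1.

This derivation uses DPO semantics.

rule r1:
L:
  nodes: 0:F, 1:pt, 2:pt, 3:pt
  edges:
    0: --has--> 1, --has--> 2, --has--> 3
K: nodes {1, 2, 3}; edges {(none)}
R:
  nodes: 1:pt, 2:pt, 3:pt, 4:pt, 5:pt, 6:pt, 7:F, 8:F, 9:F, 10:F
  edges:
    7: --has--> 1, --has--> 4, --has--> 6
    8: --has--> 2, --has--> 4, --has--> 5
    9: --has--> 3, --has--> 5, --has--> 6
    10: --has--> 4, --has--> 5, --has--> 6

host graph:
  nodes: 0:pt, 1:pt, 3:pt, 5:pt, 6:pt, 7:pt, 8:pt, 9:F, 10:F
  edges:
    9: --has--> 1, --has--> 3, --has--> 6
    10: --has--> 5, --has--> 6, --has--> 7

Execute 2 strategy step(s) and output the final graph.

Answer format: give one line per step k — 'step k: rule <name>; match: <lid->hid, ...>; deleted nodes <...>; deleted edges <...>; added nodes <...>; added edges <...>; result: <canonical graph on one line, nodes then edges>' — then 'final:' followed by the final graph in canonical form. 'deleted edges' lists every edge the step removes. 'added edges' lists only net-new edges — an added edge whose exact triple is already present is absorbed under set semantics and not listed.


step 1: rule r1; match: 0->9, 1->1, 2->3, 3->6; deleted nodes 9; deleted edges (9,1,has); (9,3,has); (9,6,has); added nodes 11, 12, 13, 14, 15, 16, 17; added edges (14,1,has); (14,11,has); (14,13,has); (15,3,has); (15,11,has); (15,12,has); (16,6,has); (16,12,has); (16,13,has); (17,11,has); (17,12,has); (17,13,has); result: nodes: 0:pt, 1:pt, 3:pt, 5:pt, 6:pt, 7:pt, 8:pt, 10:F, 11:pt, 12:pt, 13:pt, 14:F, 15:F, 16:F, 17:F edges: (10,5,has); (10,6,has); (10,7,has); (14,1,has); (14,11,has); (14,13,has); (15,3,has); (15,11,has); (15,12,has); (16,6,has); (16,12,has); (16,13,has); (17,11,has); (17,12,has); (17,13,has)
step 2: rule r1; match: 0->10, 1->5, 2->6, 3->7; deleted nodes 10; deleted edges (10,5,has); (10,6,has); (10,7,has); added nodes 18, 19, 20, 21, 22, 23, 24; added edges (21,5,has); (21,18,has); (21,20,has); (22,6,has); (22,18,has); (22,19,has); (23,7,has); (23,19,has); (23,20,has); (24,18,has); (24,19,has); (24,20,has); result: nodes: 0:pt, 1:pt, 3:pt, 5:pt, 6:pt, 7:pt, 8:pt, 11:pt, 12:pt, 13:pt, 14:F, 15:F, 16:F, 17:F, 18:pt, 19:pt, 20:pt, 21:F, 22:F, 23:F, 24:F edges: (14,1,has); (14,11,has); (14,13,has); (15,3,has); (15,11,has); (15,12,has); (16,6,has); (16,12,has); (16,13,has); (17,11,has); (17,12,has); (17,13,has); (21,5,has); (21,18,has); (21,20,has); (22,6,has); (22,18,has); (22,19,has); (23,7,has); (23,19,has); (23,20,has); (24,18,has); (24,19,has); (24,20,has)
final:
nodes: 0:pt, 1:pt, 3:pt, 5:pt, 6:pt, 7:pt, 8:pt, 11:pt, 12:pt, 13:pt, 14:F, 15:F, 16:F, 17:F, 18:pt, 19:pt, 20:pt, 21:F, 22:F, 23:F, 24:F
edges: (14,1,has); (14,11,has); (14,13,has); (15,3,has); (15,11,has); (15,12,has); (16,6,has); (16,12,has); (16,13,has); (17,11,has); (17,12,has); (17,13,has); (21,5,has); (21,18,has); (21,20,has); (22,6,has); (22,18,has); (22,19,has); (23,7,has); (23,19,has); (23,20,has); (24,18,has); (24,19,has); (24,20,has)


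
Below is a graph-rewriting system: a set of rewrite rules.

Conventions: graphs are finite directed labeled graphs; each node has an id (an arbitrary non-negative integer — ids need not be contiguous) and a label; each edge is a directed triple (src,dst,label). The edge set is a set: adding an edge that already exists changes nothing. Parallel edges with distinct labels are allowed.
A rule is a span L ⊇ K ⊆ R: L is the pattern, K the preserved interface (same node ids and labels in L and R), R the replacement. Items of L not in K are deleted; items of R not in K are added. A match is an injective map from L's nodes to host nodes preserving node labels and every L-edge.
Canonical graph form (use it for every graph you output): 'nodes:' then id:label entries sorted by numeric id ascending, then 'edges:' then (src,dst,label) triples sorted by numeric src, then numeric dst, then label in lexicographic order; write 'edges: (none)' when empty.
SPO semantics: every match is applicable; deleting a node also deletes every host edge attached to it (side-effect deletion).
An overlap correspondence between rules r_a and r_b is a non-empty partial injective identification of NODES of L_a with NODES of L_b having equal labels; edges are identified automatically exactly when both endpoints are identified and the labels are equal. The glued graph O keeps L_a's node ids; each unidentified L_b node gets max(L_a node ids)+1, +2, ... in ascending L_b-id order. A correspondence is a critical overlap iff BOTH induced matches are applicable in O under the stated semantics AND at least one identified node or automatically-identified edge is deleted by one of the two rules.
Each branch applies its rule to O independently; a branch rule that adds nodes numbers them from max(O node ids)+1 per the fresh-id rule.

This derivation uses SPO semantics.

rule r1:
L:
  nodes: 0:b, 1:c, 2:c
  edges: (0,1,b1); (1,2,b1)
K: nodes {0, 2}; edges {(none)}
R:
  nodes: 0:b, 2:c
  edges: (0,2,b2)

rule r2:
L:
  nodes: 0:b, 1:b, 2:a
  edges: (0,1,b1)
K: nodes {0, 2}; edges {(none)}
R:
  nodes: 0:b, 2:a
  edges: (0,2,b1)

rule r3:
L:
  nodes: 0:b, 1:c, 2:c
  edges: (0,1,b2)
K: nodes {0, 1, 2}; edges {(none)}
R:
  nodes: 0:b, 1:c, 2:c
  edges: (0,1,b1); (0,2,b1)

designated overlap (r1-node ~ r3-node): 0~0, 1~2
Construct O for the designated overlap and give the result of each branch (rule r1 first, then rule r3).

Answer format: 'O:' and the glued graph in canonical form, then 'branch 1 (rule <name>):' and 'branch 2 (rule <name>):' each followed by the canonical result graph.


O:
nodes: 0:b, 1:c, 2:c, 3:c
edges: (0,1,b1); (0,3,b2); (1,2,b1)
branch 1 (rule r1):
nodes: 0:b, 2:c, 3:c
edges: (0,2,b2); (0,3,b2)
branch 2 (rule r3):
nodes: 0:b, 1:c, 2:c, 3:c
edges: (0,1,b1); (0,3,b1); (1,2,b1)


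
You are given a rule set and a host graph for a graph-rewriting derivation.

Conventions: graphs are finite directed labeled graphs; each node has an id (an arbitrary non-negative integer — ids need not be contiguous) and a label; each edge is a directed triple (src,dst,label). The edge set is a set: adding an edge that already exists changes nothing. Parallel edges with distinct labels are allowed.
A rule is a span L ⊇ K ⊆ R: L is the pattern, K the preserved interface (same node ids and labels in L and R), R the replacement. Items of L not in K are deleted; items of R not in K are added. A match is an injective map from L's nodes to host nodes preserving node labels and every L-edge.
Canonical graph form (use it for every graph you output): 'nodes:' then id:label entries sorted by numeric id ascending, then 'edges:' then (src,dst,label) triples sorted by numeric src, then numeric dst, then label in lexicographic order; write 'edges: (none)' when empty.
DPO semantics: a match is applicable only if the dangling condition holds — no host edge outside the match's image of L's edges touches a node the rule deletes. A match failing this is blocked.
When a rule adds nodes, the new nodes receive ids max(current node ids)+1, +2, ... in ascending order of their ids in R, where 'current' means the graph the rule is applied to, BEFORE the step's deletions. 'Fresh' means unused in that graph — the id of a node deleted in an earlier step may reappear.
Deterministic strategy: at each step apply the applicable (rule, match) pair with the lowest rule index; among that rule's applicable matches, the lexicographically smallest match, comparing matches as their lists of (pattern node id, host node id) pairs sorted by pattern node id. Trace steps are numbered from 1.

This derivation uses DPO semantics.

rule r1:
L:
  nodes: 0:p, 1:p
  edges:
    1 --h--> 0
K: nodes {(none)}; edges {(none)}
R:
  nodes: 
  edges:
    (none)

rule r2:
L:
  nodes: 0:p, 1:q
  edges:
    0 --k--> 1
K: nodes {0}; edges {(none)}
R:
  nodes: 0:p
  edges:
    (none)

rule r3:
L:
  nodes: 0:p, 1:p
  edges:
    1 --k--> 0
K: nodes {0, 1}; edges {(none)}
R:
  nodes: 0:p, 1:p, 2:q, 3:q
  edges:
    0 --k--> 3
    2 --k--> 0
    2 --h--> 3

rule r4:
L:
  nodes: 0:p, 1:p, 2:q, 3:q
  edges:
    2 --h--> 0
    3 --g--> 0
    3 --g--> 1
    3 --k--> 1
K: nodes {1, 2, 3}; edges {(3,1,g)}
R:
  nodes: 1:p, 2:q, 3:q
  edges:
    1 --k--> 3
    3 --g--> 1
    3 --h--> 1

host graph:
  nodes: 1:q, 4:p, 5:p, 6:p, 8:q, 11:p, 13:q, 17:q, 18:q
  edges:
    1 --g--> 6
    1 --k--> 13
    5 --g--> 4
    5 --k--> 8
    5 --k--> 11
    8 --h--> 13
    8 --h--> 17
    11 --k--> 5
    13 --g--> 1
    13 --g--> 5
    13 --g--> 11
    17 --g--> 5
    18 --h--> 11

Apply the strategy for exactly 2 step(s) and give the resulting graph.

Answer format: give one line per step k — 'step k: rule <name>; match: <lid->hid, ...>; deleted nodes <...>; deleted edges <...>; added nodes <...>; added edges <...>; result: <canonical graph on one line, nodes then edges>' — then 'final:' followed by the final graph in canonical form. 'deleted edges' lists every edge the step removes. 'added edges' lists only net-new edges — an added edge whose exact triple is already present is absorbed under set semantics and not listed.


step 1: rule r3; match: 0->5, 1->11; deleted nodes (none); deleted edges (11,5,k); added nodes 19, 20; added edges (5,20,k); (19,5,k); (19,20,h); result: nodes: 1:q, 4:p, 5:p, 6:p, 8:q, 11:p, 13:q, 17:q, 18:q, 19:q, 20:q edges: (1,6,g); (1,13,k); (5,4,g); (5,8,k); (5,11,k); (5,20,k); (8,13,h); (8,17,h); (13,1,g); (13,5,g); (13,11,g); (17,5,g); (18,11,h); (19,5,k); (19,20,h)
step 2: rule r3; match: 0->11, 1->5; deleted nodes (none); deleted edges (5,11,k); added nodes 21, 22; added edges (11,22,k); (21,11,k); (21,22,h); result: nodes: 1:q, 4:p, 5:p, 6:p, 8:q, 11:p, 13:q, 17:q, 18:q, 19:q, 20:q, 21:q, 22:q edges: (1,6,g); (1,13,k); (5,4,g); (5,8,k); (5,20,k); (8,13,h); (8,17,h); (11,22,k); (13,1,g); (13,5,g); (13,11,g); (17,5,g); (18,11,h); (19,5,k); (19,20,h); (21,11,k); (21,22,h)
final:
nodes: 1:q, 4:p, 5:p, 6:p, 8:q, 11:p, 13:q, 17:q, 18:q, 19:q, 20:q, 21:q, 22:q
edges: (1,6,g); (1,13,k); (5,4,g); (5,8,k); (5,20,k); (8,13,h); (8,17,h); (11,22,k); (13,1,g); (13,5,g); (13,11,g); (17,5,g); (18,11,h); (19,5,k); (19,20,h); (21,11,k); (21,22,h)


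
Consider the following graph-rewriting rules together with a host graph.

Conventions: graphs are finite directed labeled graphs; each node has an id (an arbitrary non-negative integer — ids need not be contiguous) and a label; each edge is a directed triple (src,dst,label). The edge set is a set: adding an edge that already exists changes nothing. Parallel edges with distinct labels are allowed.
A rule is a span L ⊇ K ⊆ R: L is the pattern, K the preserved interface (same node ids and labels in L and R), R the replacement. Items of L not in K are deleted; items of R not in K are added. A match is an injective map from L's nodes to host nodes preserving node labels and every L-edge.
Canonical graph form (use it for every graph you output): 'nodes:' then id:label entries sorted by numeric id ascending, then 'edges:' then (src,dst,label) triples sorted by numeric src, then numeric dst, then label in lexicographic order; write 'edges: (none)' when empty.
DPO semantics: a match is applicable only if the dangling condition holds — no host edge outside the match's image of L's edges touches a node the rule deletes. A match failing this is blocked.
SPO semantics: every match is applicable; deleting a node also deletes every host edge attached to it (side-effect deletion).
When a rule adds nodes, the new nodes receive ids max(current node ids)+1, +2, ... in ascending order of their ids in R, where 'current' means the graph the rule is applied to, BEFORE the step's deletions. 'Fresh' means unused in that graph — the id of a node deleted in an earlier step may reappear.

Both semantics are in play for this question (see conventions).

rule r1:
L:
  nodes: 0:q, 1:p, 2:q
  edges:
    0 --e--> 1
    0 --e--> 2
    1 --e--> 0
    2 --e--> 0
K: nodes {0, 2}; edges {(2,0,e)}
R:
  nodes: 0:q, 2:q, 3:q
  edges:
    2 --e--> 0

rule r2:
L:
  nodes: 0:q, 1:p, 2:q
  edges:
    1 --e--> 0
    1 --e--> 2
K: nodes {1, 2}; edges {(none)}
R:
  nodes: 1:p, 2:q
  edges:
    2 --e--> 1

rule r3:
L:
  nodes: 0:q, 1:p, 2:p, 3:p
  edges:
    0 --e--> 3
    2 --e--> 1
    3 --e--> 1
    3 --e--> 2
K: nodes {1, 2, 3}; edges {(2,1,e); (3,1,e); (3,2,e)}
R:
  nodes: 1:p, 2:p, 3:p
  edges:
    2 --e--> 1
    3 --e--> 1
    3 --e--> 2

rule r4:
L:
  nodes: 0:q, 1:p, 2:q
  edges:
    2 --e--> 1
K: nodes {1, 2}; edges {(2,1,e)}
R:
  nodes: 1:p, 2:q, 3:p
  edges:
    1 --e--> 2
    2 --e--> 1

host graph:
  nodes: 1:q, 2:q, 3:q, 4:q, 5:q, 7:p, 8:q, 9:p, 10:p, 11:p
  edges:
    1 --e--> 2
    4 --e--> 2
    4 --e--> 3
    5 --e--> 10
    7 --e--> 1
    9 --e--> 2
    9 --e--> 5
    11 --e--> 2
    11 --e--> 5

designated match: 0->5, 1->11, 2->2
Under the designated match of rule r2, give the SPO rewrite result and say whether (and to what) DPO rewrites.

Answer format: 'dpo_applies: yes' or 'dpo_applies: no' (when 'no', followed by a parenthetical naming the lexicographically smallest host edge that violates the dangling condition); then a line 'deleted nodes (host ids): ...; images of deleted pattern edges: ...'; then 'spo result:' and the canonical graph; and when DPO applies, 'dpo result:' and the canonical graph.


dpo_applies: no
(the rule deletes node 5, which keeps host edge (5,10,e) outside the match image — the dangling condition fails, DPO blocks; SPO proceeds and side-deletes such edges)
deleted nodes (host ids): 5; images of deleted pattern edges: (11,2,e); (11,5,e)
spo result:
nodes: 1:q, 2:q, 3:q, 4:q, 7:p, 8:q, 9:p, 10:p, 11:p
edges: (1,2,e); (2,11,e); (4,2,e); (4,3,e); (7,1,e); (9,2,e)


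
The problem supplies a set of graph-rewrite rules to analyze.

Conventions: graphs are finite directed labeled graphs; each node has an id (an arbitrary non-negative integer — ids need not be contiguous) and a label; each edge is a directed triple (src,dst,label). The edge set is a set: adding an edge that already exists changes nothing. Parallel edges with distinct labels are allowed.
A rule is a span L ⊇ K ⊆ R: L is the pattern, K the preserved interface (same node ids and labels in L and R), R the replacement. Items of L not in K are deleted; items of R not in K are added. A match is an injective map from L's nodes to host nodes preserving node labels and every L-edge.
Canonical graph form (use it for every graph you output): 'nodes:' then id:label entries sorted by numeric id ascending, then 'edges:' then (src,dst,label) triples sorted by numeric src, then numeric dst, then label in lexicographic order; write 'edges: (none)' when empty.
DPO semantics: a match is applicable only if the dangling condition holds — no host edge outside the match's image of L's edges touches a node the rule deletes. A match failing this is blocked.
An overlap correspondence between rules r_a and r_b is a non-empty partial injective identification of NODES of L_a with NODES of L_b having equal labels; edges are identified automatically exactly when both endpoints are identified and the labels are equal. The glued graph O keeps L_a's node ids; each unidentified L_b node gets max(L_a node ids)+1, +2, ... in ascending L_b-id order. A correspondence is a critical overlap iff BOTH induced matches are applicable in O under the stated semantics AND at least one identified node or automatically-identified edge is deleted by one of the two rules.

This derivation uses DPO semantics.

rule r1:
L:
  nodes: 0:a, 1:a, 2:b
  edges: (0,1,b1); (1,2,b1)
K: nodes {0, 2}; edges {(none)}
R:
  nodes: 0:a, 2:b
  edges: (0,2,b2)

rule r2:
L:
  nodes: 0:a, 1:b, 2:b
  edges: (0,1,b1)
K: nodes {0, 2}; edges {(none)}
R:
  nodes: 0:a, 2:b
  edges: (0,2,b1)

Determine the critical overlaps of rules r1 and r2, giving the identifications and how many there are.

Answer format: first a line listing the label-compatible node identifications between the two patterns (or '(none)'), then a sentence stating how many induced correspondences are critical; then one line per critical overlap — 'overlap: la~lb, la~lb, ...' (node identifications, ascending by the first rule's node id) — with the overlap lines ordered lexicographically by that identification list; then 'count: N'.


label-compatible node identifications between L(r1) and L(r2): 0~0, 1~0, 2~1, 2~2
1 of the induced correspondences is a critical overlap of r1 and r2.
overlap: 1~0, 2~1
count: 1


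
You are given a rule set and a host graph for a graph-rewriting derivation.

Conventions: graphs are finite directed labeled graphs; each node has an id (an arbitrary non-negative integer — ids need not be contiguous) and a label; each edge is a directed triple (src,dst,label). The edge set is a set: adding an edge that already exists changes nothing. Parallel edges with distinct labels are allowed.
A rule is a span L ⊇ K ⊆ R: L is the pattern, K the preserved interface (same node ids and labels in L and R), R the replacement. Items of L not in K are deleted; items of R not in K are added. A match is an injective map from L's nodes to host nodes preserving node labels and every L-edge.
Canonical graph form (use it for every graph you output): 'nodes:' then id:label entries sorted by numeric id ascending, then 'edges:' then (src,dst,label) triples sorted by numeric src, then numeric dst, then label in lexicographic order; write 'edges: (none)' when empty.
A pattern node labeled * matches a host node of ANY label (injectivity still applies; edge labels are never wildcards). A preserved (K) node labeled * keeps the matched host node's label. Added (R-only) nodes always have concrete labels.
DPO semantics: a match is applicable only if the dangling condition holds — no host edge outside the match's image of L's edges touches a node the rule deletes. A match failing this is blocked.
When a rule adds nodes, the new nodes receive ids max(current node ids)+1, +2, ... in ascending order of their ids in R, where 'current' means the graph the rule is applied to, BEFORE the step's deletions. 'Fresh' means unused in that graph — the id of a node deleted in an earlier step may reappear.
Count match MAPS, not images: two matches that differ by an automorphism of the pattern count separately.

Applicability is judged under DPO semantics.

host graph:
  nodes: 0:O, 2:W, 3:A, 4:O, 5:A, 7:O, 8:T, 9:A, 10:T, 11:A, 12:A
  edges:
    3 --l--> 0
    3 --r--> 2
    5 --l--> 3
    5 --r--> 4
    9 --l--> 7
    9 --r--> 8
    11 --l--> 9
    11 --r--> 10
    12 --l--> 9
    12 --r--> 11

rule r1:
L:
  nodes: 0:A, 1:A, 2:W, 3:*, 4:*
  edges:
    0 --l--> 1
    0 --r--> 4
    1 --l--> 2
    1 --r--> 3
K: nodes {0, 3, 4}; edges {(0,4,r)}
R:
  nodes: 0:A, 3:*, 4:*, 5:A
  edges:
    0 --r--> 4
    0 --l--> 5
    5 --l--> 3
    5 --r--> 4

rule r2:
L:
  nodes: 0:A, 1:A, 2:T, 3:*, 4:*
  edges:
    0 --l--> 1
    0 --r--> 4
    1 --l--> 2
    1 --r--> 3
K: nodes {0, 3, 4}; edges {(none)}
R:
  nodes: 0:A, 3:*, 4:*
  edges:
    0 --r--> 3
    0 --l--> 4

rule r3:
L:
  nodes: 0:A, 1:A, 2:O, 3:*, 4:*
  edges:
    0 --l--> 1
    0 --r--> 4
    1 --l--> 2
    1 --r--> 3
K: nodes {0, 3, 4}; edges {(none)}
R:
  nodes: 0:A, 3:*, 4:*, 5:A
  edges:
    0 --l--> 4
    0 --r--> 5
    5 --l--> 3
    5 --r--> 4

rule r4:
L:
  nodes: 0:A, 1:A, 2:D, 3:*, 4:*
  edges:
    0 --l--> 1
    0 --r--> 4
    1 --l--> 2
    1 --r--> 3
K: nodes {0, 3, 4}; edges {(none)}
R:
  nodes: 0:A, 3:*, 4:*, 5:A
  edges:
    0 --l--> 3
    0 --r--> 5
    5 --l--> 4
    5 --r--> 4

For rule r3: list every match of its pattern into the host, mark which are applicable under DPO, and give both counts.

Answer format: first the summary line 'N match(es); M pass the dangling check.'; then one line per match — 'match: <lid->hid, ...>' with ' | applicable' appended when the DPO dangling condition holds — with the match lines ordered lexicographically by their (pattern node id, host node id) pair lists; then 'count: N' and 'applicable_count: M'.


3 match(es); 1 pass the dangling check.
match: 0->5, 1->3, 2->0, 3->2, 4->4 | applicable
match: 0->11, 1->9, 2->7, 3->8, 4->10
match: 0->12, 1->9, 2->7, 3->8, 4->11
count: 3
applicable_count: 1


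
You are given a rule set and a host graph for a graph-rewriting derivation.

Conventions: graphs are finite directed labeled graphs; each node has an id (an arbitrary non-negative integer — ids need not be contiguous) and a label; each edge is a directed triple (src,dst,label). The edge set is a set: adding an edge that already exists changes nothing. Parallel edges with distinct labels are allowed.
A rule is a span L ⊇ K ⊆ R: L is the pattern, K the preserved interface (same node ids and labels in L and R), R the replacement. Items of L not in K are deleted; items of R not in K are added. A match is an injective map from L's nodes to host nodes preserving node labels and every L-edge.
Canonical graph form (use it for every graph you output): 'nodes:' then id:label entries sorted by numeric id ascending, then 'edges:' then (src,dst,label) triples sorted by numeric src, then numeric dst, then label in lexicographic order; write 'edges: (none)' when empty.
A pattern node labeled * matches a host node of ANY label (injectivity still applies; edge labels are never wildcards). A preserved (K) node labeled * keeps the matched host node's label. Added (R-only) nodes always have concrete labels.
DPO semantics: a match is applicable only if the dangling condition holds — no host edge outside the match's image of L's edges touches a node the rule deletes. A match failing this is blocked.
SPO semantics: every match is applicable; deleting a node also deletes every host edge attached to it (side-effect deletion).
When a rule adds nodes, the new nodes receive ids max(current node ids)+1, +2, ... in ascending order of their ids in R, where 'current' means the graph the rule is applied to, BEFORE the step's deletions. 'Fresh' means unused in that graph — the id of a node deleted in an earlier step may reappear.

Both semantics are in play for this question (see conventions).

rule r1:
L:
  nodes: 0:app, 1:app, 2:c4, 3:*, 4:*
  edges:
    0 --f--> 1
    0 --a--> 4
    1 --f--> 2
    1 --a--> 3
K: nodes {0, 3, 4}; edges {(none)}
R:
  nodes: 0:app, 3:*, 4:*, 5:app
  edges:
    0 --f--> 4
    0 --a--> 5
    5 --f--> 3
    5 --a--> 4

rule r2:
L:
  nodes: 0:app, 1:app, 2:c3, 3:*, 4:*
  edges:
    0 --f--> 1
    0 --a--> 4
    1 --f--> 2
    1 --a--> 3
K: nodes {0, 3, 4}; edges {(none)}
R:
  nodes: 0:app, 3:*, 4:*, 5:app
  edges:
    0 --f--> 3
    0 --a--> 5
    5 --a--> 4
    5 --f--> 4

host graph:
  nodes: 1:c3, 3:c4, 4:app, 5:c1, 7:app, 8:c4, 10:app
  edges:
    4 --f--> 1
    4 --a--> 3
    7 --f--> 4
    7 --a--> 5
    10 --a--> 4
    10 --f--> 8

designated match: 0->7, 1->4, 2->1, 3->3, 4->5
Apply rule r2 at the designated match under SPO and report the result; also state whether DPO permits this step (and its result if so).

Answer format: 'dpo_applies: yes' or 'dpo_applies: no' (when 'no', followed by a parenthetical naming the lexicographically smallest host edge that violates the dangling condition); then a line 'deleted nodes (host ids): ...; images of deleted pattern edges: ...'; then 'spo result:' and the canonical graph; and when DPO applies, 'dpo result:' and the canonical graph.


dpo_applies: no
(the rule deletes node 4, which keeps host edge (10,4,a) outside the match image — the dangling condition fails, DPO blocks; SPO proceeds and side-deletes such edges)
deleted nodes (host ids): 1, 4; images of deleted pattern edges: (4,1,f); (4,3,a); (7,4,f); (7,5,a)
spo result:
nodes: 3:c4, 5:c1, 7:app, 8:c4, 10:app, 11:app
edges: (7,3,f); (7,11,a); (10,8,f); (11,5,a); (11,5,f)
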